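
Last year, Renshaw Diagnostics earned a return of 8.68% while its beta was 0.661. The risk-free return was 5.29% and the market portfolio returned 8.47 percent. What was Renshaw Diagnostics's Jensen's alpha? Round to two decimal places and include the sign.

Market excess return = 8.47% − 5.29% = 3.18%
CAPM benchmark = R_f + β(R_m − R_f) = 5.29% + 0.661 × 3.18% = 7.39198%
α = actual − benchmark = 8.68% − 7.39198% = +1.29%

+1.29%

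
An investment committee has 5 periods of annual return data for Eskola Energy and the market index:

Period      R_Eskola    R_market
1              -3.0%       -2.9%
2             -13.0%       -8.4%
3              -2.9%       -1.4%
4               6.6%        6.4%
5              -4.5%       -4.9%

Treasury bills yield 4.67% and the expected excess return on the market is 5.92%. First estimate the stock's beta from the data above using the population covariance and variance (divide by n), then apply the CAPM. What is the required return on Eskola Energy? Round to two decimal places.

11.95%

Mean R_i = (-3.0 − 13.0 − 2.9 + 6.6 − 4.5) / 5 = -3.3600%
Mean R_m = (-2.9 − 8.4 − 1.4 + 6.4 − 4.9) / 5 = -2.2400%
Σ(R_i − R̄_i)(R_m − R̄_m) = 148.6180  ⇒  Cov = 148.6180 / 5 = 29.7236
Σ(R_m − R̄_m)² = 120.8120  ⇒  Var(R_m) = 120.8120 / 5 = 24.1624
β = Cov / Var(R_m) = 29.7236 / 24.1624 = 1.2302
E(R) = R_f + β × MRP = 4.67% + 1.2302 × 5.92% = 11.95%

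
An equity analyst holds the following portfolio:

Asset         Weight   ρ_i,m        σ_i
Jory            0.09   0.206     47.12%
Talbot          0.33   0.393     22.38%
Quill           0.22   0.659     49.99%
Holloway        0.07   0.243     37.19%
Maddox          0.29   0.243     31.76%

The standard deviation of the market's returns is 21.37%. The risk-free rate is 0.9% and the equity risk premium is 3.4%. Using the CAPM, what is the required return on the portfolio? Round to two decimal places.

3.11%

β_Jory = 0.206 × 47.12% / 21.37% = 0.4542
β_Talbot = 0.393 × 22.38% / 21.37% = 0.4116
β_Quill = 0.659 × 49.99% / 21.37% = 1.5416
β_Holloway = 0.243 × 37.19% / 21.37% = 0.4229
β_Maddox = 0.243 × 31.76% / 21.37% = 0.3611
β_P = Σ w_i β_i = 0.09×0.4542 + 0.33×0.4116 + 0.22×1.5416 + 0.07×0.4229 + 0.29×0.3611 = 0.6502
E(R_P) = R_f + β_P × MRP = 0.9% + 0.6502 × 3.4% = 3.11%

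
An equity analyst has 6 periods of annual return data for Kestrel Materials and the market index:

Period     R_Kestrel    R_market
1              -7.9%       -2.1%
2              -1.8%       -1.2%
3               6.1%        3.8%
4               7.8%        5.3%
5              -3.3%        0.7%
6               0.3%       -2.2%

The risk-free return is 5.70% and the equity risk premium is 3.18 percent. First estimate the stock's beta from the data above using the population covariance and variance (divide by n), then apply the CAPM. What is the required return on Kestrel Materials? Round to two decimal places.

10.69%

Mean R_i = (-7.9 − 1.8 + 6.1 + 7.8 − 3.3 + 0.3) / 6 = 0.2000%
Mean R_m = (-2.1 − 1.2 + 3.8 + 5.3 + 0.7 − 2.2) / 6 = 0.7167%
Σ(R_i − R̄_i)(R_m − R̄_m) = 79.4400  ⇒  Cov = 79.4400 / 6 = 13.2400
Σ(R_m − R̄_m)² = 50.6283  ⇒  Var(R_m) = 50.6283 / 6 = 8.4381
β = Cov / Var(R_m) = 13.2400 / 8.4381 = 1.5691
E(R) = R_f + β × MRP = 5.70% + 1.5691 × 3.18% = 10.69%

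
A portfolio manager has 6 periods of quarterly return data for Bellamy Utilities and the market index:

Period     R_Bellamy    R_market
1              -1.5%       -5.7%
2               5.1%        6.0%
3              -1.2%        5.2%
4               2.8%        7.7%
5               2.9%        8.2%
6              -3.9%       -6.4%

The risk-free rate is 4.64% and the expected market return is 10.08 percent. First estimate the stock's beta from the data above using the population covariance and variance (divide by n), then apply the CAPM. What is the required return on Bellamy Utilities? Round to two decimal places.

6.88%

Mean R_i = (-1.5 + 5.1 − 1.2 + 2.8 + 2.9 − 3.9) / 6 = 0.7000%
Mean R_m = (-5.7 + 6.0 + 5.2 + 7.7 + 8.2 − 6.4) / 6 = 2.5000%
Σ(R_i − R̄_i)(R_m − R̄_m) = 92.7100  ⇒  Cov = 92.7100 / 6 = 15.4517
Σ(R_m − R̄_m)² = 225.5200  ⇒  Var(R_m) = 225.5200 / 6 = 37.5867
β = Cov / Var(R_m) = 15.4517 / 37.5867 = 0.4111
MRP = 10.08% − 4.64% = 5.44%
E(R) = R_f + β × MRP = 4.64% + 0.4111 × 5.44% = 6.88%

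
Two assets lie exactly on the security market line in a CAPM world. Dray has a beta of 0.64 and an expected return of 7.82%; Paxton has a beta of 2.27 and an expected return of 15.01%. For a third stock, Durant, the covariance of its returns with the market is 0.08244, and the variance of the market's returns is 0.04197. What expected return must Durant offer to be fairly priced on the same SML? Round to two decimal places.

MRP = (15.01% − 7.82%) / (2.27 − 0.64) = 4.4110%
R_f = 7.82% − 0.64 × 4.4110% = 4.9970%
β_Durant = Cov / Var(R_m) = 0.08244 / 0.04197 = 1.9643
E(R_Durant) = R_f + β × MRP = 4.9970% + 1.9643 × 4.4110% = 13.66%

13.66%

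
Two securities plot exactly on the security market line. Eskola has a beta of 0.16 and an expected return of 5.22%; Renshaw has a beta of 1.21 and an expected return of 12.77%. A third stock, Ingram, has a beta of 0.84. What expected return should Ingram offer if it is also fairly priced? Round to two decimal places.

MRP (SML slope) = (12.77% − 5.22%) / (1.21 − 0.16) = 7.55% / 1.05 = 7.1905%
R_f (intercept) = 5.22% − 0.16 × 7.1905% = 4.0695%
E(R_Ingram) = R_f + β × MRP = 4.0695% + 0.84 × 7.1905% = 10.11%

10.11%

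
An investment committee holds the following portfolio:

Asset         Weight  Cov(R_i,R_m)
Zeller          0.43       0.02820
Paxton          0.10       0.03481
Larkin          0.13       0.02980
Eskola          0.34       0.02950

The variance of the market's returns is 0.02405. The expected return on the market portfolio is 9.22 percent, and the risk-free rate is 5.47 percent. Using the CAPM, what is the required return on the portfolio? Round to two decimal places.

10.07%

β_Zeller = 0.02820 / 0.02405 = 1.1726
β_Paxton = 0.03481 / 0.02405 = 1.4474
β_Larkin = 0.02980 / 0.02405 = 1.2391
β_Eskola = 0.02950 / 0.02405 = 1.2266
β_P = Σ w_i β_i = 0.43×1.1726 + 0.10×1.4474 + 0.13×1.2391 + 0.34×1.2266 = 1.2271
MRP = 9.22% − 5.47% = 3.75%
E(R_P) = R_f + β_P × MRP = 5.47% + 1.2271 × 3.75% = 10.07%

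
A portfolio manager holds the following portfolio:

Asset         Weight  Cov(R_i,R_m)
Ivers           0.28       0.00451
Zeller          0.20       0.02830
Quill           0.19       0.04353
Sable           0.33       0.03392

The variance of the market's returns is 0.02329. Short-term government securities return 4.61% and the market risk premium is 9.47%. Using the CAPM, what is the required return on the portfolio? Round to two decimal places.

β_Ivers = 0.00451 / 0.02329 = 0.1936
β_Zeller = 0.02830 / 0.02329 = 1.2151
β_Quill = 0.04353 / 0.02329 = 1.8690
β_Sable = 0.03392 / 0.02329 = 1.4564
β_P = Σ w_i β_i = 0.28×0.1936 + 0.20×1.2151 + 0.19×1.8690 + 0.33×1.4564 = 1.1330
E(R_P) = R_f + β_P × MRP = 4.61% + 1.1330 × 9.47% = 15.34%

15.34%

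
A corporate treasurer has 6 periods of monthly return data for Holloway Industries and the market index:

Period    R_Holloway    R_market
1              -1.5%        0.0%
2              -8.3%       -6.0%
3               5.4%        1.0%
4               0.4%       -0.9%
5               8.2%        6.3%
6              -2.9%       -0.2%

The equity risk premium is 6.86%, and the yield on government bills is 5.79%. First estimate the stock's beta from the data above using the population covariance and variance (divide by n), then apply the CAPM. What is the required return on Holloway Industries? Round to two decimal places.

15.26%

Mean R_i = (-1.5 − 8.3 + 5.4 + 0.4 + 8.2 − 2.9) / 6 = 0.2167%
Mean R_m = (0.0 − 6.0 + 1.0 − 0.9 + 6.3 − 0.2) / 6 = 0.0333%
Σ(R_i − R̄_i)(R_m − R̄_m) = 107.0367  ⇒  Cov = 107.0367 / 6 = 17.8395
Σ(R_m − R̄_m)² = 77.5333  ⇒  Var(R_m) = 77.5333 / 6 = 12.9222
β = Cov / Var(R_m) = 17.8395 / 12.9222 = 1.3805
E(R) = R_f + β × MRP = 5.79% + 1.3805 × 6.86% = 15.26%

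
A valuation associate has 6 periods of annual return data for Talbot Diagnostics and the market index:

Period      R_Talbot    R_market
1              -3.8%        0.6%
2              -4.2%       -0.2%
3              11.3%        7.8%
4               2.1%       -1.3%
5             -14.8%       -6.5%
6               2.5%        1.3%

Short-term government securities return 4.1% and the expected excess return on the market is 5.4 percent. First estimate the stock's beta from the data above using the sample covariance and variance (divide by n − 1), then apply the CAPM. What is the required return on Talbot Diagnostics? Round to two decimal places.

13.51%

Mean R_i = (-3.8 − 4.2 + 11.3 + 2.1 − 14.8 + 2.5) / 6 = -1.1500%
Mean R_m = (0.6 − 0.2 + 7.8 − 1.3 − 6.5 + 1.3) / 6 = 0.2833%
Σ(R_i − R̄_i)(R_m − R̄_m) = 185.3750  ⇒  Cov = 185.3750 / 5 = 37.0750
Σ(R_m − R̄_m)² = 106.3883  ⇒  Var(R_m) = 106.3883 / 5 = 21.2777
β = Cov / Var(R_m) = 37.0750 / 21.2777 = 1.7424
E(R) = R_f + β × MRP = 4.1% + 1.7424 × 5.4% = 13.51%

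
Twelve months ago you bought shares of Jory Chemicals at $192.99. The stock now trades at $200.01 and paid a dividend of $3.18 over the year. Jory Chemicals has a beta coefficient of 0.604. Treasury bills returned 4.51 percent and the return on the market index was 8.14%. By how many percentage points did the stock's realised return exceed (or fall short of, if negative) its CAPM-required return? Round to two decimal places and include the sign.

-1.42%

Realised HPR = (P1 + D1 − P0) / P0 = (200.01 + 3.18 − 192.99) / 192.99 = 10.20 / 192.99 = 5.2852%
MRP = 8.14% − 4.51% = 3.63%
CAPM required = R_f + β·MRP = 4.51% + 0.604 × 3.63% = 6.70252%
α = realised − required = 5.2852% − 6.70252% = -1.42%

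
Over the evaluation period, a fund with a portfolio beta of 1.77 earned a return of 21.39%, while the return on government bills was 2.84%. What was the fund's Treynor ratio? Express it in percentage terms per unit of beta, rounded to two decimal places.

10.48%

Treynor = (R_P − R_f) / β_P = (21.39% − 2.84%) / 1.7700 = 18.55% / 1.7700 = 10.48%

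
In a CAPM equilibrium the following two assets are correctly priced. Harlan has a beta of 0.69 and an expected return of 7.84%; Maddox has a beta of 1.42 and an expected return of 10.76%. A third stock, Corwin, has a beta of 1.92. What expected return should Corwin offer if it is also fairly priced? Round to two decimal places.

MRP (SML slope) = (10.76% − 7.84%) / (1.42 − 0.69) = 2.92% / 0.73 = 4.0000%
R_f (intercept) = 7.84% − 0.69 × 4.0000% = 5.0800%
E(R_Corwin) = R_f + β × MRP = 5.0800% + 1.92 × 4.0000% = 12.76%

12.76%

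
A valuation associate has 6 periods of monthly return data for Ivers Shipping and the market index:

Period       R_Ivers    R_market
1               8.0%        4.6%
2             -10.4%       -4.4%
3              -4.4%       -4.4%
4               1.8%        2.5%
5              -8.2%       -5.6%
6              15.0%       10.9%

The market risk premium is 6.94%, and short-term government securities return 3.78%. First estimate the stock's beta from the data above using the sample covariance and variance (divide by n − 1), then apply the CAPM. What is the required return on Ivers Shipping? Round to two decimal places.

13.98%

Mean R_i = (8.0 − 10.4 − 4.4 + 1.8 − 8.2 + 15.0) / 6 = 0.3000%
Mean R_m = (4.6 − 4.4 − 4.4 + 2.5 − 5.6 + 10.9) / 6 = 0.6000%
Σ(R_i − R̄_i)(R_m − R̄_m) = 314.7600  ⇒  Cov = 314.7600 / 5 = 62.9520
Σ(R_m − R̄_m)² = 214.1400  ⇒  Var(R_m) = 214.1400 / 5 = 42.8280
β = Cov / Var(R_m) = 62.9520 / 42.8280 = 1.4699
E(R) = R_f + β × MRP = 3.78% + 1.4699 × 6.94% = 13.98%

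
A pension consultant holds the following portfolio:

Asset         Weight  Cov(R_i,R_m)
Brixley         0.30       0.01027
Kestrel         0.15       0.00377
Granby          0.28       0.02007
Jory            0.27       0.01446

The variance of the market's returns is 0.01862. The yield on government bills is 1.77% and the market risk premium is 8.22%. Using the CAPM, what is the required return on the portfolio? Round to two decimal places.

7.58%

β_Brixley = 0.01027 / 0.01862 = 0.5516
β_Kestrel = 0.00377 / 0.01862 = 0.2025
β_Granby = 0.02007 / 0.01862 = 1.0779
β_Jory = 0.01446 / 0.01862 = 0.7766
β_P = Σ w_i β_i = 0.30×0.5516 + 0.15×0.2025 + 0.28×1.0779 + 0.27×0.7766 = 0.7073
E(R_P) = R_f + β_P × MRP = 1.77% + 0.7073 × 8.22% = 7.58%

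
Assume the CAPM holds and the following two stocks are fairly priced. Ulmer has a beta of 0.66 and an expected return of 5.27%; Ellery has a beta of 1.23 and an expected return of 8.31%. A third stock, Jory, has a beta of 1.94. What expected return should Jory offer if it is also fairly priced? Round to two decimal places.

12.10%

MRP (SML slope) = (8.31% − 5.27%) / (1.23 − 0.66) = 3.04% / 0.57 = 5.3333%
R_f (intercept) = 5.27% − 0.66 × 5.3333% = 1.7500%
E(R_Jory) = R_f + β × MRP = 1.7500% + 1.94 × 5.3333% = 12.10%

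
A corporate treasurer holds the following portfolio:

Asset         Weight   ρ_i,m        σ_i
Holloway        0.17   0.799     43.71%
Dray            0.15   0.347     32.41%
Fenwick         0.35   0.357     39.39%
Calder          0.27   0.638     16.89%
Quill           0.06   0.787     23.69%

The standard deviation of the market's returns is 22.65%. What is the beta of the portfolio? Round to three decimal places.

β_Holloway = 0.799 × 43.71% / 22.65% = 1.5419
β_Dray = 0.347 × 32.41% / 22.65% = 0.4965
β_Fenwick = 0.357 × 39.39% / 22.65% = 0.6208
β_Calder = 0.638 × 16.89% / 22.65% = 0.4758
β_Quill = 0.787 × 23.69% / 22.65% = 0.8231
β_P = Σ w_i β_i = 0.17×1.5419 + 0.15×0.4965 + 0.35×0.6208 + 0.27×0.4758 + 0.06×0.8231 = 0.7317

0.732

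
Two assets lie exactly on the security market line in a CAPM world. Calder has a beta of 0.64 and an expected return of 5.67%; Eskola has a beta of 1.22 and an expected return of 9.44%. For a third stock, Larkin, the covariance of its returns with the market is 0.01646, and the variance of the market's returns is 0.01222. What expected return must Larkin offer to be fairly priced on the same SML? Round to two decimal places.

10.27%

MRP = (9.44% − 5.67%) / (1.22 − 0.64) = 6.5000%
R_f = 5.67% − 0.64 × 6.5000% = 1.5100%
β_Larkin = Cov / Var(R_m) = 0.01646 / 0.01222 = 1.3470
E(R_Larkin) = R_f + β × MRP = 1.5100% + 1.3470 × 6.5000% = 10.27%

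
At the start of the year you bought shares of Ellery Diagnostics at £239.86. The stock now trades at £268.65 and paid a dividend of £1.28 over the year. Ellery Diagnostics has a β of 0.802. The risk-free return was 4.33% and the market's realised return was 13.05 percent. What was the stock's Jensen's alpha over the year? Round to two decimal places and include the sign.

Realised HPR = (P1 + D1 − P0) / P0 = (268.65 + 1.28 − 239.86) / 239.86 = 30.07 / 239.86 = 12.5365%
MRP = 13.05% − 4.33% = 8.72%
CAPM required = R_f + β·MRP = 4.33% + 0.802 × 8.72% = 11.32344%
α = realised − required = 12.5365% − 11.32344% = +1.21%

+1.21%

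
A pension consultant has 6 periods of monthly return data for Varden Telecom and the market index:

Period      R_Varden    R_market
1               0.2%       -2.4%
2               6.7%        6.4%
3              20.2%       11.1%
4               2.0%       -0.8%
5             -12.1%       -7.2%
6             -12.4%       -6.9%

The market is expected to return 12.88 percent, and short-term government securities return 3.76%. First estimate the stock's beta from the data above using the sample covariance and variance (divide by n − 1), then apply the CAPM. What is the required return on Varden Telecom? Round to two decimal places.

Mean R_i = (0.2 + 6.7 + 20.2 + 2.0 − 12.1 − 12.4) / 6 = 0.7667%
Mean R_m = (-2.4 + 6.4 + 11.1 − 0.8 − 7.2 − 6.9) / 6 = 0.0333%
Σ(R_i − R̄_i)(R_m − R̄_m) = 437.5467  ⇒  Cov = 437.5467 / 5 = 87.5093
Σ(R_m − R̄_m)² = 270.0133  ⇒  Var(R_m) = 270.0133 / 5 = 54.0027
β = Cov / Var(R_m) = 87.5093 / 54.0027 = 1.6205
MRP = 12.88% − 3.76% = 9.12%
E(R) = R_f + β × MRP = 3.76% + 1.6205 × 9.12% = 18.54%

18.54%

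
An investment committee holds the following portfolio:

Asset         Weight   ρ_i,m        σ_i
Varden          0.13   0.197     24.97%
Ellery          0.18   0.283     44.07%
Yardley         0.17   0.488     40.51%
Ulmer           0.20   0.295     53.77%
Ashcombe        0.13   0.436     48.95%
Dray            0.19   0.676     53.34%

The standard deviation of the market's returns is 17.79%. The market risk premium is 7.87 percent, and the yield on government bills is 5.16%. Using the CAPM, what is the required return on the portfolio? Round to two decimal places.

β_Varden = 0.197 × 24.97% / 17.79% = 0.2765
β_Ellery = 0.283 × 44.07% / 17.79% = 0.7011
β_Yardley = 0.488 × 40.51% / 17.79% = 1.1112
β_Ulmer = 0.295 × 53.77% / 17.79% = 0.8916
β_Ashcombe = 0.436 × 48.95% / 17.79% = 1.1997
β_Dray = 0.676 × 53.34% / 17.79% = 2.0269
β_P = Σ w_i β_i = 0.13×0.2765 + 0.18×0.7011 + 0.17×1.1112 + 0.20×0.8916 + 0.13×1.1997 + 0.19×2.0269 = 1.0704
E(R_P) = R_f + β_P × MRP = 5.16% + 1.0704 × 7.87% = 13.58%

13.58%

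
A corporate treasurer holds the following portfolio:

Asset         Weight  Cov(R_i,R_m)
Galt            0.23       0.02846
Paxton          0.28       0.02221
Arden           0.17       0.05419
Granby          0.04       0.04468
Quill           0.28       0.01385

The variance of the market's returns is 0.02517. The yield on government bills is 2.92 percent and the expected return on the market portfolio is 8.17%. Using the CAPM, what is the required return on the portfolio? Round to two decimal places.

β_Galt = 0.02846 / 0.02517 = 1.1307
β_Paxton = 0.02221 / 0.02517 = 0.8824
β_Arden = 0.05419 / 0.02517 = 2.1530
β_Granby = 0.04468 / 0.02517 = 1.7751
β_Quill = 0.01385 / 0.02517 = 0.5503
β_P = Σ w_i β_i = 0.23×1.1307 + 0.28×0.8824 + 0.17×2.1530 + 0.04×1.7751 + 0.28×0.5503 = 1.0982
MRP = 8.17% − 2.92% = 5.25%
E(R_P) = R_f + β_P × MRP = 2.92% + 1.0982 × 5.25% = 8.69%

8.69%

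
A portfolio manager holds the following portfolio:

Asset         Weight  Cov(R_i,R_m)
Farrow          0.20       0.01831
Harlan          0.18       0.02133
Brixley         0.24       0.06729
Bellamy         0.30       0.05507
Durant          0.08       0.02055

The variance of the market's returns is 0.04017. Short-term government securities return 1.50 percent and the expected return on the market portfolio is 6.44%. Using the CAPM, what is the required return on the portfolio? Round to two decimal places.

β_Farrow = 0.01831 / 0.04017 = 0.4558
β_Harlan = 0.02133 / 0.04017 = 0.5310
β_Brixley = 0.06729 / 0.04017 = 1.6751
β_Bellamy = 0.05507 / 0.04017 = 1.3709
β_Durant = 0.02055 / 0.04017 = 0.5116
β_P = Σ w_i β_i = 0.20×0.4558 + 0.18×0.5310 + 0.24×1.6751 + 0.30×1.3709 + 0.08×0.5116 = 1.0410
MRP = 6.44% − 1.50% = 4.94%
E(R_P) = R_f + β_P × MRP = 1.50% + 1.0410 × 4.94% = 6.64%

6.64%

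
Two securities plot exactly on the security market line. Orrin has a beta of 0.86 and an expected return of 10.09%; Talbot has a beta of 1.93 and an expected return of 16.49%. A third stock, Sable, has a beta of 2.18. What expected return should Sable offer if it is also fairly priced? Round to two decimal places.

17.99%

MRP (SML slope) = (16.49% − 10.09%) / (1.93 − 0.86) = 6.40% / 1.07 = 5.9813%
R_f (intercept) = 10.09% − 0.86 × 5.9813% = 4.9461%
E(R_Sable) = R_f + β × MRP = 4.9461% + 2.18 × 5.9813% = 17.99%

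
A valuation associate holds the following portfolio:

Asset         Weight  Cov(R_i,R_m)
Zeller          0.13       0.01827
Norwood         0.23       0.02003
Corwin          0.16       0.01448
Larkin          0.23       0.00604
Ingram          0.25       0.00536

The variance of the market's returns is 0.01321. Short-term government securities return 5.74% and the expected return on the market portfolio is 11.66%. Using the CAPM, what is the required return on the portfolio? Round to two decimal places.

11.13%

β_Zeller = 0.01827 / 0.01321 = 1.3830
β_Norwood = 0.02003 / 0.01321 = 1.5163
β_Corwin = 0.01448 / 0.01321 = 1.0961
β_Larkin = 0.00604 / 0.01321 = 0.4572
β_Ingram = 0.00536 / 0.01321 = 0.4058
β_P = Σ w_i β_i = 0.13×1.3830 + 0.23×1.5163 + 0.16×1.0961 + 0.23×0.4572 + 0.25×0.4058 = 0.9105
MRP = 11.66% − 5.74% = 5.92%
E(R_P) = R_f + β_P × MRP = 5.74% + 0.9105 × 5.92% = 11.13%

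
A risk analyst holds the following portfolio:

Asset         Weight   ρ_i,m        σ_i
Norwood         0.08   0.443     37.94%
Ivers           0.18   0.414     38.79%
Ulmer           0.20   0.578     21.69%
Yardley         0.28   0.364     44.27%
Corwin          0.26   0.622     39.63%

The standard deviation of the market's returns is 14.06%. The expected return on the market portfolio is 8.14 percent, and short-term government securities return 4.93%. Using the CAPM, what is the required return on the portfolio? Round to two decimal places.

8.96%

β_Norwood = 0.443 × 37.94% / 14.06% = 1.1954
β_Ivers = 0.414 × 38.79% / 14.06% = 1.1422
β_Ulmer = 0.578 × 21.69% / 14.06% = 0.8917
β_Yardley = 0.364 × 44.27% / 14.06% = 1.1461
β_Corwin = 0.622 × 39.63% / 14.06% = 1.7532
β_P = Σ w_i β_i = 0.08×1.1954 + 0.18×1.1422 + 0.20×0.8917 + 0.28×1.1461 + 0.26×1.7532 = 1.2563
MRP = 8.14% − 4.93% = 3.21%
E(R_P) = R_f + β_P × MRP = 4.93% + 1.2563 × 3.21% = 8.96%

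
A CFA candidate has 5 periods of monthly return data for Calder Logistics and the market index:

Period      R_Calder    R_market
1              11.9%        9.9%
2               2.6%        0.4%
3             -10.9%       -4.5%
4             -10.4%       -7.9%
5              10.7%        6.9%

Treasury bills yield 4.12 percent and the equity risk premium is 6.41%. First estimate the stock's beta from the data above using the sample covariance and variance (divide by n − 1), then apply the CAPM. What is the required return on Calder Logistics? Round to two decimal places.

13.29%

Mean R_i = (11.9 + 2.6 − 10.9 − 10.4 + 10.7) / 5 = 0.7800%
Mean R_m = (9.9 + 0.4 − 4.5 − 7.9 + 6.9) / 5 = 0.9600%
Σ(R_i − R̄_i)(R_m − R̄_m) = 320.1460  ⇒  Cov = 320.1460 / 4 = 80.0365
Σ(R_m − R̄_m)² = 223.8320  ⇒  Var(R_m) = 223.8320 / 4 = 55.9580
β = Cov / Var(R_m) = 80.0365 / 55.9580 = 1.4303
E(R) = R_f + β × MRP = 4.12% + 1.4303 × 6.41% = 13.29%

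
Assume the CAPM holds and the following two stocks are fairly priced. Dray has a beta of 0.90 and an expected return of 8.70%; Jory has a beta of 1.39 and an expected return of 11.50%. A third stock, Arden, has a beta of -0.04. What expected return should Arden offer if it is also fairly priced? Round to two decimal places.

MRP (SML slope) = (11.50% − 8.70%) / (1.39 − 0.90) = 2.80% / 0.49 = 5.7143%
R_f (intercept) = 8.70% − 0.90 × 5.7143% = 3.5571%
E(R_Arden) = R_f + β × MRP = 3.5571% + -0.04 × 5.7143% = 3.33%

3.33%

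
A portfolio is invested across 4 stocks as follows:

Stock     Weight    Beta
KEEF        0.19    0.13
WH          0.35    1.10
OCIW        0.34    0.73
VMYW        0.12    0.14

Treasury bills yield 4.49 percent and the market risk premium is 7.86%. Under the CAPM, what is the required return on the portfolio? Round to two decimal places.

β_P = Σ w_i β_i = 0.19×0.13 + 0.35×1.10 + 0.34×0.73 + 0.12×0.14 = 0.6747
E(R_P) = R_f + β_P × MRP = 4.49% + 0.6747 × 7.86% = 9.79%

9.79%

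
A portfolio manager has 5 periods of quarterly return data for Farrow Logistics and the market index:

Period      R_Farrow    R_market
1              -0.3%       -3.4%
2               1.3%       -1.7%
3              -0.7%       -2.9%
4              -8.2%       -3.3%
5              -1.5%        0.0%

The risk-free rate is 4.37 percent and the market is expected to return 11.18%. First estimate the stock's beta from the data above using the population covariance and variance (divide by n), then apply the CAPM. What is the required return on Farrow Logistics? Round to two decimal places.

Mean R_i = (-0.3 + 1.3 − 0.7 − 8.2 − 1.5) / 5 = -1.8800%
Mean R_m = (-3.4 − 1.7 − 2.9 − 3.3 + 0.0) / 5 = -2.2600%
Σ(R_i − R̄_i)(R_m − R̄_m) = 6.6560  ⇒  Cov = 6.6560 / 5 = 1.3312
Σ(R_m − R̄_m)² = 8.2120  ⇒  Var(R_m) = 8.2120 / 5 = 1.6424
β = Cov / Var(R_m) = 1.3312 / 1.6424 = 0.8105
MRP = 11.18% − 4.37% = 6.81%
E(R) = R_f + β × MRP = 4.37% + 0.8105 × 6.81% = 9.89%

9.89%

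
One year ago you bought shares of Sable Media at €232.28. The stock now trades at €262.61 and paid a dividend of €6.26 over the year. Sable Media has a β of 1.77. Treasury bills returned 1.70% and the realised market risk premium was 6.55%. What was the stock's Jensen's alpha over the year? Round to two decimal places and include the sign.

Realised HPR = (P1 + D1 − P0) / P0 = (262.61 + 6.26 − 232.28) / 232.28 = 36.59 / 232.28 = 15.7525%
CAPM required = R_f + β·MRP = 1.70% + 1.77 × 6.55% = 13.2935%
α = realised − required = 15.7525% − 13.2935% = +2.46%

+2.46%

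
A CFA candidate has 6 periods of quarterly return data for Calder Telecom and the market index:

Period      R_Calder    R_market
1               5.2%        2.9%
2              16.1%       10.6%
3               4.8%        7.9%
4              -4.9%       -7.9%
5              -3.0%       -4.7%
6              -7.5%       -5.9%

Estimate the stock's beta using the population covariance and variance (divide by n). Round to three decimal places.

Mean R_i = (5.2 + 16.1 + 4.8 − 4.9 − 3.0 − 7.5) / 6 = 1.7833%
Mean R_m = (2.9 + 10.6 + 7.9 − 7.9 − 4.7 − 5.9) / 6 = 0.4833%
Σ(R_i − R̄_i)(R_m − R̄_m) = 315.5483  ⇒  Cov = 315.5483 / 6 = 52.5914
Σ(R_m − R̄_m)² = 301.0883  ⇒  Var(R_m) = 301.0883 / 6 = 50.1814
β = Cov / Var(R_m) = 52.5914 / 50.1814 = 1.0480

1.048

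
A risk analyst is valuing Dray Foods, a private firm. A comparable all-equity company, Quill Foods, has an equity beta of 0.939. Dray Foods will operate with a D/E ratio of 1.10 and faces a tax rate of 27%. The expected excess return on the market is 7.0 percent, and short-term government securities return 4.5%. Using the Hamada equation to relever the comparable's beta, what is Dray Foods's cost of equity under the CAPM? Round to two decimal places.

β_L = β_U × [1 + (1 − t)(D/E)] = 0.939 × [1 + (1 − 0.27) × 1.10]
    = 0.939 × [1 + 0.73 × 1.10] = 0.939 × 1.8030 = 1.6930
E(R) = R_f + β_L × MRP = 4.5% + 1.6930 × 7.0% = 16.35%

16.35%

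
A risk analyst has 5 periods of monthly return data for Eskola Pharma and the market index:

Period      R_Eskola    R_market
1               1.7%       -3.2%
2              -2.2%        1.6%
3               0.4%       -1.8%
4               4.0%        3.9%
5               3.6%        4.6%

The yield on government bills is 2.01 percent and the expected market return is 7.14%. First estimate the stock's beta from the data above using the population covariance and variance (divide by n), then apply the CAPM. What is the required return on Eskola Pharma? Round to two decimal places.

Mean R_i = (1.7 − 2.2 + 0.4 + 4.0 + 3.6) / 5 = 1.5000%
Mean R_m = (-3.2 + 1.6 − 1.8 + 3.9 + 4.6) / 5 = 1.0200%
Σ(R_i − R̄_i)(R_m − R̄_m) = 14.8300  ⇒  Cov = 14.8300 / 5 = 2.9660
Σ(R_m − R̄_m)² = 47.2080  ⇒  Var(R_m) = 47.2080 / 5 = 9.4416
β = Cov / Var(R_m) = 2.9660 / 9.4416 = 0.3141
MRP = 7.14% − 2.01% = 5.13%
E(R) = R_f + β × MRP = 2.01% + 0.3141 × 5.13% = 3.62%

3.62%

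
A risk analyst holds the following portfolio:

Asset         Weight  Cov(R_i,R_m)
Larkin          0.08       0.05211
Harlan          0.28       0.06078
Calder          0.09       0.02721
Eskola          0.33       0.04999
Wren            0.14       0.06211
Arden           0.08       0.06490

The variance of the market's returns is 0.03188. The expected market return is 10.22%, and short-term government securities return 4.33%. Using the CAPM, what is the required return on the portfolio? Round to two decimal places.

β_Larkin = 0.05211 / 0.03188 = 1.6346
β_Harlan = 0.06078 / 0.03188 = 1.9065
β_Calder = 0.02721 / 0.03188 = 0.8535
β_Eskola = 0.04999 / 0.03188 = 1.5681
β_Wren = 0.06211 / 0.03188 = 1.9482
β_Arden = 0.06490 / 0.03188 = 2.0358
β_P = Σ w_i β_i = 0.08×1.6346 + 0.28×1.9065 + 0.09×0.8535 + 0.33×1.5681 + 0.14×1.9482 + 0.08×2.0358 = 1.6945
MRP = 10.22% − 4.33% = 5.89%
E(R_P) = R_f + β_P × MRP = 4.33% + 1.6945 × 5.89% = 14.31%

14.31%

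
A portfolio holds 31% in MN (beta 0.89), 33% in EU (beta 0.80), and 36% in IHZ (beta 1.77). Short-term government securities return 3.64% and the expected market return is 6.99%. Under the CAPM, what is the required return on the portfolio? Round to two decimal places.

7.58%

β_P = Σ w_i β_i = 0.31×0.89 + 0.33×0.80 + 0.36×1.77 = 1.1771
MRP = 6.99% − 3.64% = 3.35%
E(R_P) = R_f + β_P × MRP = 3.64% + 1.1771 × 3.35% = 7.58%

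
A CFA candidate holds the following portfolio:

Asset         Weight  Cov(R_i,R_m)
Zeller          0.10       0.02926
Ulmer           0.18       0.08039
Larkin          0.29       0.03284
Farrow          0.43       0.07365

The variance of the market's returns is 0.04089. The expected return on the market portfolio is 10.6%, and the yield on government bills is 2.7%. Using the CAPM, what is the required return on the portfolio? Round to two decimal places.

β_Zeller = 0.02926 / 0.04089 = 0.7156
β_Ulmer = 0.08039 / 0.04089 = 1.9660
β_Larkin = 0.03284 / 0.04089 = 0.8031
β_Farrow = 0.07365 / 0.04089 = 1.8012
β_P = Σ w_i β_i = 0.10×0.7156 + 0.18×1.9660 + 0.29×0.8031 + 0.43×1.8012 = 1.4329
MRP = 10.6% − 2.7% = 7.90%
E(R_P) = R_f + β_P × MRP = 2.7% + 1.4329 × 7.9% = 14.02%

14.02%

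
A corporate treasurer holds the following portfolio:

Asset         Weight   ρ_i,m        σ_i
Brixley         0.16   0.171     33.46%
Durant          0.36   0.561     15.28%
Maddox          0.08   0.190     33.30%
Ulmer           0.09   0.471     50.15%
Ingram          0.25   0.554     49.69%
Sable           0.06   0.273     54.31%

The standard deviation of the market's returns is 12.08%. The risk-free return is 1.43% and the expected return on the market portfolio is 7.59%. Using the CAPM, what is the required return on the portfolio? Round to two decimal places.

8.78%

β_Brixley = 0.171 × 33.46% / 12.08% = 0.4736
β_Durant = 0.561 × 15.28% / 12.08% = 0.7096
β_Maddox = 0.190 × 33.30% / 12.08% = 0.5238
β_Ulmer = 0.471 × 50.15% / 12.08% = 1.9554
β_Ingram = 0.554 × 49.69% / 12.08% = 2.2788
β_Sable = 0.273 × 54.31% / 12.08% = 1.2274
β_P = Σ w_i β_i = 0.16×0.4736 + 0.36×0.7096 + 0.08×0.5238 + 0.09×1.9554 + 0.25×2.2788 + 0.06×1.2274 = 1.1925
MRP = 7.59% − 1.43% = 6.16%
E(R_P) = R_f + β_P × MRP = 1.43% + 1.1925 × 6.16% = 8.78%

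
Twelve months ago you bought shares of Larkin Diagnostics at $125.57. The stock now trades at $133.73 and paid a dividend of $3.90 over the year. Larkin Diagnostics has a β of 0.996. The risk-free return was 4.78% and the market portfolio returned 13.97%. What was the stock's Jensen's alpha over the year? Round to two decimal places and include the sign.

-4.33%

Realised HPR = (P1 + D1 − P0) / P0 = (133.73 + 3.90 − 125.57) / 125.57 = 12.06 / 125.57 = 9.6042%
MRP = 13.97% − 4.78% = 9.19%
CAPM required = R_f + β·MRP = 4.78% + 0.996 × 9.19% = 13.93324%
α = realised − required = 9.6042% − 13.93324% = -4.33%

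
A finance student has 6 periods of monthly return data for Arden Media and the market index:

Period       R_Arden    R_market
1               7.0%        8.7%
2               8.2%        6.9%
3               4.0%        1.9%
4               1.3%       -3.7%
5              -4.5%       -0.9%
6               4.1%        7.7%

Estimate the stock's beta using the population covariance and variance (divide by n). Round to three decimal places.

0.668

Mean R_i = (7.0 + 8.2 + 4.0 + 1.3 − 4.5 + 4.1) / 6 = 3.3500%
Mean R_m = (8.7 + 6.9 + 1.9 − 3.7 − 0.9 + 7.7) / 6 = 3.4333%
Σ(R_i − R̄_i)(R_m − R̄_m) = 86.8800  ⇒  Cov = 86.8800 / 6 = 14.4800
Σ(R_m − R̄_m)² = 129.9733  ⇒  Var(R_m) = 129.9733 / 6 = 21.6622
β = Cov / Var(R_m) = 14.4800 / 21.6622 = 0.6684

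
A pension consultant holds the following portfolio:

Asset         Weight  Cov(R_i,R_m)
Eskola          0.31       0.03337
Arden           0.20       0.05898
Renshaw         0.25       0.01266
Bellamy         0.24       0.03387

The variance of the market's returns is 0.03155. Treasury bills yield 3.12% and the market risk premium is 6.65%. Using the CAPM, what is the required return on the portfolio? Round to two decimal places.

10.17%

β_Eskola = 0.03337 / 0.03155 = 1.0577
β_Arden = 0.05898 / 0.03155 = 1.8694
β_Renshaw = 0.01266 / 0.03155 = 0.4013
β_Bellamy = 0.03387 / 0.03155 = 1.0735
β_P = Σ w_i β_i = 0.31×1.0577 + 0.20×1.8694 + 0.25×0.4013 + 0.24×1.0735 = 1.0597
E(R_P) = R_f + β_P × MRP = 3.12% + 1.0597 × 6.65% = 10.17%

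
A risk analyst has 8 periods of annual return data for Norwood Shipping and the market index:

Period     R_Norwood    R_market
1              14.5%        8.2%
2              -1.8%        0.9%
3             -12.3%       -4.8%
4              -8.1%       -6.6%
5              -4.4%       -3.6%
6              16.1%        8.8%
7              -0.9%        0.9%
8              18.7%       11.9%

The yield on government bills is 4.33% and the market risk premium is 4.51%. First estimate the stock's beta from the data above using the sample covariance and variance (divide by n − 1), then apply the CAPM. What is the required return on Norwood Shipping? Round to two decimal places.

11.92%

Mean R_i = (14.5 − 1.8 − 12.3 − 8.1 − 4.4 + 16.1 − 0.9 + 18.7) / 8 = 2.7250%
Mean R_m = (8.2 + 0.9 − 4.8 − 6.6 − 3.6 + 8.8 + 0.9 + 11.9) / 8 = 1.9625%
Σ(R_i − R̄_i)(R_m − R̄_m) = 566.2375  ⇒  Cov = 566.2375 / 7 = 80.8911
Σ(R_m − R̄_m)² = 336.6588  ⇒  Var(R_m) = 336.6588 / 7 = 48.0941
β = Cov / Var(R_m) = 80.8911 / 48.0941 = 1.6819
E(R) = R_f + β × MRP = 4.33% + 1.6819 × 4.51% = 11.92%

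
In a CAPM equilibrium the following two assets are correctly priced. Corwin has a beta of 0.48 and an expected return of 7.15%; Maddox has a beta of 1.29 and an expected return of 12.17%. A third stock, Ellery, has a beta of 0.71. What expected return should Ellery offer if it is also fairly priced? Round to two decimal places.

MRP (SML slope) = (12.17% − 7.15%) / (1.29 − 0.48) = 5.02% / 0.81 = 6.1975%
R_f (intercept) = 7.15% − 0.48 × 6.1975% = 4.1752%
E(R_Ellery) = R_f + β × MRP = 4.1752% + 0.71 × 6.1975% = 8.58%

8.58%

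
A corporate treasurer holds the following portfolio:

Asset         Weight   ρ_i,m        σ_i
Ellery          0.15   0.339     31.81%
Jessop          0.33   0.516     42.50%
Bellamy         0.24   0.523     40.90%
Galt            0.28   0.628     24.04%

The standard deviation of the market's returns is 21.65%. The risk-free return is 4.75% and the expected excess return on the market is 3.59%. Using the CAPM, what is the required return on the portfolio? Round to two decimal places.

7.77%

β_Ellery = 0.339 × 31.81% / 21.65% = 0.4981
β_Jessop = 0.516 × 42.50% / 21.65% = 1.0129
β_Bellamy = 0.523 × 40.90% / 21.65% = 0.9880
β_Galt = 0.628 × 24.04% / 21.65% = 0.6973
β_P = Σ w_i β_i = 0.15×0.4981 + 0.33×1.0129 + 0.24×0.9880 + 0.28×0.6973 = 0.8413
E(R_P) = R_f + β_P × MRP = 4.75% + 0.8413 × 3.59% = 7.77%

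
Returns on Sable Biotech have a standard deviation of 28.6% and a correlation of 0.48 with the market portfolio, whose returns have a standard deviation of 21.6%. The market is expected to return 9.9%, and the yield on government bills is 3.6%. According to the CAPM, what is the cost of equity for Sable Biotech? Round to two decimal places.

7.60%

β = ρ × σ_i / σ_m = 0.48 × 28.6% / 21.6% = 0.6356
MRP = 9.9% − 3.6% = 6.30%
E(R) = 3.6% + 0.6356 × 6.3% = 7.60%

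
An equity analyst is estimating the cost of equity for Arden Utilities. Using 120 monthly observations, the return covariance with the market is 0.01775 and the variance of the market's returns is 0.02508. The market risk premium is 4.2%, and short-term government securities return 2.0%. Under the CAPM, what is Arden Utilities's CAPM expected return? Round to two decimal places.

β = Cov(R_i, R_m) / Var(R_m) = 0.01775 / 0.02508 = 0.7077
E(R) = R_f + β × MRP = 2.0% + 0.7077 × 4.2% = 4.97%

4.97%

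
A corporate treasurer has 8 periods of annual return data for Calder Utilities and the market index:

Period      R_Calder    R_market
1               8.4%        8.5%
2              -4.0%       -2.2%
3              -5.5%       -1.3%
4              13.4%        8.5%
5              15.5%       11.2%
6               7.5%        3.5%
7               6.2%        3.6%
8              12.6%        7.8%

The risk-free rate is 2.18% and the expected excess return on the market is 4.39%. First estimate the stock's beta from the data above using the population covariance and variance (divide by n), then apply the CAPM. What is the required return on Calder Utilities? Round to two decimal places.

8.87%

Mean R_i = (8.4 − 4.0 − 5.5 + 13.4 + 15.5 + 7.5 + 6.2 + 12.6) / 8 = 6.7625%
Mean R_m = (8.5 − 2.2 − 1.3 + 8.5 + 11.2 + 3.5 + 3.6 + 7.8) / 8 = 4.9500%
Σ(R_i − R̄_i)(R_m − R̄_m) = 253.9050  ⇒  Cov = 253.9050 / 8 = 31.7381
Σ(R_m − R̄_m)² = 166.5000  ⇒  Var(R_m) = 166.5000 / 8 = 20.8125
β = Cov / Var(R_m) = 31.7381 / 20.8125 = 1.5250
E(R) = R_f + β × MRP = 2.18% + 1.5250 × 4.39% = 8.87%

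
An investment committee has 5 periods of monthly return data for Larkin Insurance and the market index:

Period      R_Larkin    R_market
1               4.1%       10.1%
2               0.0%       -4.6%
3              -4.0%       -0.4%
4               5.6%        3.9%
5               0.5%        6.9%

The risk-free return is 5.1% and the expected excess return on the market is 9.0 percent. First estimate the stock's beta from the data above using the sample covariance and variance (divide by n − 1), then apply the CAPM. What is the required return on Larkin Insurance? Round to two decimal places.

8.32%

Mean R_i = (4.1 + 0.0 − 4.0 + 5.6 + 0.5) / 5 = 1.2400%
Mean R_m = (10.1 − 4.6 − 0.4 + 3.9 + 6.9) / 5 = 3.1800%
Σ(R_i − R̄_i)(R_m − R̄_m) = 48.5840  ⇒  Cov = 48.5840 / 4 = 12.1460
Σ(R_m − R̄_m)² = 135.5880  ⇒  Var(R_m) = 135.5880 / 4 = 33.8970
β = Cov / Var(R_m) = 12.1460 / 33.8970 = 0.3583
E(R) = R_f + β × MRP = 5.1% + 0.3583 × 9.0% = 8.32%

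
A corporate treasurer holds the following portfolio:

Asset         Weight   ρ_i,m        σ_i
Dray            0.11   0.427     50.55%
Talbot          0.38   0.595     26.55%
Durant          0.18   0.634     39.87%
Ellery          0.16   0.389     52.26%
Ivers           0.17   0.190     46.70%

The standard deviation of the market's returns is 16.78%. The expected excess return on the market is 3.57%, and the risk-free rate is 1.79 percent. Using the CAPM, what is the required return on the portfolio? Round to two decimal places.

β_Dray = 0.427 × 50.55% / 16.78% = 1.2863
β_Talbot = 0.595 × 26.55% / 16.78% = 0.9414
β_Durant = 0.634 × 39.87% / 16.78% = 1.5064
β_Ellery = 0.389 × 52.26% / 16.78% = 1.2115
β_Ivers = 0.190 × 46.70% / 16.78% = 0.5288
β_P = Σ w_i β_i = 0.11×1.2863 + 0.38×0.9414 + 0.18×1.5064 + 0.16×1.2115 + 0.17×0.5288 = 1.0541
E(R_P) = R_f + β_P × MRP = 1.79% + 1.0541 × 3.57% = 5.55%

5.55%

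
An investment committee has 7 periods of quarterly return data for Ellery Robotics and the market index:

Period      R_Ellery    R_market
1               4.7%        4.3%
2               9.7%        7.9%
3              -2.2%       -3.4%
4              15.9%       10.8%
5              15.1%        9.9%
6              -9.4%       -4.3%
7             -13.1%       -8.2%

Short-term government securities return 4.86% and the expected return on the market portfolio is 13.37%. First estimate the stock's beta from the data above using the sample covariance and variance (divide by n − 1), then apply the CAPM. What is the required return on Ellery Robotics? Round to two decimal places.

Mean R_i = (4.7 + 9.7 − 2.2 + 15.9 + 15.1 − 9.4 − 13.1) / 7 = 2.9571%
Mean R_m = (4.3 + 7.9 − 3.4 + 10.8 + 9.9 − 4.3 − 8.2) / 7 = 2.4286%
Σ(R_i − R̄_i)(R_m − R̄_m) = 523.0986  ⇒  Cov = 523.0986 / 6 = 87.1831
Σ(R_m − R̄_m)² = 351.5543  ⇒  Var(R_m) = 351.5543 / 6 = 58.5924
β = Cov / Var(R_m) = 87.1831 / 58.5924 = 1.4880
MRP = 13.37% − 4.86% = 8.51%
E(R) = R_f + β × MRP = 4.86% + 1.4880 × 8.51% = 17.52%

17.52%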